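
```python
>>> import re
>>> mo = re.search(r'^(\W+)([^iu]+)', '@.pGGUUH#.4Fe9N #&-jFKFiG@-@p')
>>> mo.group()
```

The match spans [0:23] → '@.pGGUUH#.4Fe9N #&-jFKF'.

'@.pGGUUH#.4Fe9N #&-jFKF'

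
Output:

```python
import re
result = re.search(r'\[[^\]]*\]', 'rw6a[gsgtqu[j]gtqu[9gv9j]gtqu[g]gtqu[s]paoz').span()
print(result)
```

(4, 14)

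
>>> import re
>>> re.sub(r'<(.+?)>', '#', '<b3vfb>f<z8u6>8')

'#f#8'

Lazy quantifiers expand one character at a time until the remainder of the pattern can match.
Matches: at [0:7] → '<b3vfb>'; at [8:14] → '<z8u6>'.
Every occurrence is swapped for '#'.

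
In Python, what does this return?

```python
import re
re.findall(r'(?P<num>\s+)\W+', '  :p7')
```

['  ']

Pattern: one or more of whitespace (captured as 'num'); then one or more of a non-word character.
Matches: at [0:3] match '  :', group 1 = '  '.
Because there's exactly one group, `findall` drops the full match and keeps group 1 from the one hit.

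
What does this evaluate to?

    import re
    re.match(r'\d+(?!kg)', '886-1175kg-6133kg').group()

'886'

A negative assertion filters positions out without eating any characters.
`re.match` won't scan ahead — the pattern has to work from the very first character.
The match spans [0:3] → '886'.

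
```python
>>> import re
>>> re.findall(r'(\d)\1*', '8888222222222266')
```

`\1` has to match the exact text group 1 already captured.
Walking the string: at [0:4] match '8888', group 1 = '8'; at [4:14] match '2222222222', group 1 = '2'; at [14:16] match '66', group 1 = '6'.
One capturing group, so `findall` returns just the captured substring from each match — 3 in all.

['8', '2', '6']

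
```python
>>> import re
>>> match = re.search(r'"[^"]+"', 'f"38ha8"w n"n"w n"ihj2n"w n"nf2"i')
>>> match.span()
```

(1, 8)

The match spans [1:8] → '"38ha8"'.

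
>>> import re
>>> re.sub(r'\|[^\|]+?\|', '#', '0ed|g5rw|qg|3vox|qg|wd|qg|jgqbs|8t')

Every occurrence is swapped for '#'.

'0ed#qg#qg#qg#8t'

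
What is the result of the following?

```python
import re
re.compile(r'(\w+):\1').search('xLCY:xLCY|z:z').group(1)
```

'xLCY'

The match spans [0:9] → 'xLCY:xLCY'.
Captured: group 1 = 'xLCY'.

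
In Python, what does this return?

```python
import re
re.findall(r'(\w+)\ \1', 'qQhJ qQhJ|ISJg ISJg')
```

['qQhJ', 'ISJg']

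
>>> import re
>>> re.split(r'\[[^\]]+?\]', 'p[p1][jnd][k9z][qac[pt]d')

['p', '', '', '', 'd']

Matches to split on: at [1:5] → '[p1]'; at [5:10] → '[jnd]'; at [10:15] → '[k9z]'; at [15:23] → '[qac[pt]'.
`split` removes every match and returns the 5 fragments in between.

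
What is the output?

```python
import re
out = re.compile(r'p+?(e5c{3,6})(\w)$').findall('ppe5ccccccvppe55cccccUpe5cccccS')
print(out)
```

[('e5ccccc', 'S')]

`findall` packs the 2 group values into a tuple for every match.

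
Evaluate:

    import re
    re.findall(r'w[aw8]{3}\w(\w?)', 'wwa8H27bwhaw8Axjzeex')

['2']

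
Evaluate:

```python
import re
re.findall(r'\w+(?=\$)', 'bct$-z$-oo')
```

The `(?=…)`/`(?<=…)` assertion just peeks at neighbouring text; it doesn't advance the match position.
Scanning left to right: at [0:3] → 'bct'; at [5:6] → 'z'.
`findall` yields the raw match text (2 of them) because the pattern has no groups.

['bct', 'z']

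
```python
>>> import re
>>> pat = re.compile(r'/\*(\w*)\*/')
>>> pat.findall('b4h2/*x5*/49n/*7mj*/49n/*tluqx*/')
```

['x5', '7mj', 'tluqx']

Matches: at [4:10] match '/*x5*/', group 1 = 'x5'; at [13:20] match '/*7mj*/', group 1 = '7mj'; at [23:32] match '/*tluqx*/', group 1 = 'tluqx'.
`findall` collects group 1 from each match (3 total).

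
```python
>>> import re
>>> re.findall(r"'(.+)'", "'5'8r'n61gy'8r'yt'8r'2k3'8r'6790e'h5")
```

["5'8r'n61gy'8r'yt'8r'2k3'8r'6790e"]

Because there's exactly one group, `findall` drops the full match and keeps group 1 from the one hit.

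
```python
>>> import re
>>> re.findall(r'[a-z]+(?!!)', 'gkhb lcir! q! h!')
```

A negative assertion filters positions out without eating any characters.
Since nothing is captured, `findall` lists the 2 matched substrings directly.

['gkhb', 'lci']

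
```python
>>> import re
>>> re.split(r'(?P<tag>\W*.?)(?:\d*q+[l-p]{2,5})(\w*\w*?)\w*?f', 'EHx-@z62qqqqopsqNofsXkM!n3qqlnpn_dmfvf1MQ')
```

['EHx', '-@z', 'sqNo', 'sXkM', '!n', '_dmfv', '1MQ']

The pattern matches zero or more of a non-word character, then optionally any character (captured as 'tag'); then zero or more of a digit, then one or more of a literal 'q', then 2 to 5 of a character in [l-p] (non-capturing group); then zero or more of a word character, then zero or more of a word character (lazy) (captured); then zero or more of a word character (lazy), then a literal 'f'.
Matches to split on: at [3:19] → '-@z62qqqqopsqNof'; at [23:38] → '!n3qqlnpn_dmfvf'.
With a capturing group present, the delimiter's captured portion is kept in the result list.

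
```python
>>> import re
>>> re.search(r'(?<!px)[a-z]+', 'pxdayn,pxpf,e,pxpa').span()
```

The negative lookaround is zero-width — it rules out positions where the adjacent text would match, without consuming anything.
`re.search` scans for the first position where the pattern succeeds.
The match spans [0:6] → 'pxdayn'.

(0, 6)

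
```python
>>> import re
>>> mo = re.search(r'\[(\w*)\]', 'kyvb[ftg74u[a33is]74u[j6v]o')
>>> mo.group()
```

'[a33is]'

The match spans [11:18] → '[a33is]'.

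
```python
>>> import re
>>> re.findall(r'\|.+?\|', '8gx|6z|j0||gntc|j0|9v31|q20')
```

['|6z|', '||gntc|', '|9v31|']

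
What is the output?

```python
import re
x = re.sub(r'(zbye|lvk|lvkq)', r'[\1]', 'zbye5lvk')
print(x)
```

Matches: at [0:4] → 'zbye'; at [5:8] → 'lvk'.
Each match is replaced using the text its own group 1 captured.

[zbye]5[lvk]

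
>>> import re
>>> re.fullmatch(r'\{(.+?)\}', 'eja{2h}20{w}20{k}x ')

None

`fullmatch` succeeds only if the pattern covers the string from start to end.
Here the string isn't matched end-to-end, so the call returns None.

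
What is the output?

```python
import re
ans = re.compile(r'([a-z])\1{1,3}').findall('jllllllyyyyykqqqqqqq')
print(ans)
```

A backreference is literal: `\1` must see the identical characters the first group matched.
Walking the string: at [1:5] match 'llll', group 1 = 'l'; at [5:7] match 'll', group 1 = 'l'; at [7:11] match 'yyyy', group 1 = 'y'; at [13:17] match 'qqqq', group 1 = 'q'; at [17:20] match 'qqq', group 1 = 'q'.
With a single group, `findall` returns only what that group captured — 5 items.

['l', 'l', 'y', 'q', 'q']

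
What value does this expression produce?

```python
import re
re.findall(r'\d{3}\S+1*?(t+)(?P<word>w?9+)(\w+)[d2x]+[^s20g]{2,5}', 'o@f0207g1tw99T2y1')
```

[('t', 'w99', 'T')]

Pattern: exactly 3 of a digit, then one or more of a non-whitespace character, then zero or more of the literal '1' (lazy); then one or more of a literal 't' (captured); then optionally a literal 'w', then one or more of the literal '9' (captured as 'word'); then one or more of a word character (captured); then one or more of one of [d2x], then 2 to 5 of any character except [s20g].
Matches: at [3:17] match '0207g1tw99T2y1', groups = ('t', 'w99', 'T').
`findall` packs the 3 group values into a tuple for every match.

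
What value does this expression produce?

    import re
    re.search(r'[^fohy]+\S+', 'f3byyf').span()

(1, 6)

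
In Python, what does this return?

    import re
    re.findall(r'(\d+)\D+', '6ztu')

['6']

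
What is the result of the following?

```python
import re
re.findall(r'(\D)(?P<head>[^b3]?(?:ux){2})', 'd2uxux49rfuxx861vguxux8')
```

This matches a non-digit (captured); then optionally any character except [b3], then the literal 'ux' repeated 2 times (captured as 'head').
Walking the string: at [0:6] match 'd2uxux', groups = ('d', '2uxux'); at [16:22] match 'vguxux', groups = ('v', 'guxux').
2 groups means each result is a tuple of 2 captured strings — 2 here.

[('d', '2uxux'), ('v', 'guxux')]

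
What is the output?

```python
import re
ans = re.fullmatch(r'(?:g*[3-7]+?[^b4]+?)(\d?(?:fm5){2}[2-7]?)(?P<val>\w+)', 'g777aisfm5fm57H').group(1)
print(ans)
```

fm5fm57

This matches zero or more of the literal 'g', then one or more of a character in [3-7] (lazy), then one or more of any character except [b4] (lazy) (non-capturing group); then optionally a digit, then the literal 'fm5' repeated 2 times, then optionally a character in [2-7] (captured); then one or more of a word character (captured as 'val').
`re.fullmatch` requires the pattern to consume the entire string.
The match spans [0:15] → 'g777aisfm5fm57H'.
Captured: group 1 = 'fm5fm57', group 2 = 'H'.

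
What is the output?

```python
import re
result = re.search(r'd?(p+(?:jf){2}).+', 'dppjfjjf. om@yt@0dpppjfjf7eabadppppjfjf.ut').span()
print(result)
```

Pattern: optionally a literal 'd'; then one or more of the literal 'p', then the literal 'jf' repeated 2 times (captured); then one or more of any character.
The match spans [17:42] → 'dpppjfjf7eabadppppjfjf.ut'.

(17, 42)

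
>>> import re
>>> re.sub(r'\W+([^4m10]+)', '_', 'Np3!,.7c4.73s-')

This matches one or more of a non-word character; then one or more of any character except [4m10] (captured).
Matches: at [3:8] → '!,.7c'; at [9:14] → '.73s-'.
Every occurrence is swapped for '_'.

'Np3_4_'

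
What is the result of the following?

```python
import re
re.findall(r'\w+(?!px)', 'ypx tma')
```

Because the assertion is negative and zero-width, positions next to the forbidden text are skipped.
With no groups in the pattern, `findall` gives back each whole match — 2 here.

['ypx', 'tma']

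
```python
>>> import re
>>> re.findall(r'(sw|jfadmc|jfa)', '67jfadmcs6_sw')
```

['jfadmc', 'sw']

Alternation isn't longest-match — the leftmost alternative that fits at this position is chosen.
One capturing group, so `findall` returns just the captured substring from each match — 2 in all.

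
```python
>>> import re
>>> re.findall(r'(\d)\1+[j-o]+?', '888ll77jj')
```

['8', '7']

A backreference is literal: `\1` must see the identical characters the first group matched.
Matches: at [0:4] match '888l', group 1 = '8'; at [5:8] match '77j', group 1 = '7'.
`findall` collects group 1 from each match (2 total).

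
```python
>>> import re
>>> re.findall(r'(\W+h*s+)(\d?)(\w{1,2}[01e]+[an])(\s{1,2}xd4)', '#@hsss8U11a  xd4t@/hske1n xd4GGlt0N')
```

[('#@hsss', '8', 'U11a', '  xd4'), ('@/hs', '', 'ke1n', ' xd4')]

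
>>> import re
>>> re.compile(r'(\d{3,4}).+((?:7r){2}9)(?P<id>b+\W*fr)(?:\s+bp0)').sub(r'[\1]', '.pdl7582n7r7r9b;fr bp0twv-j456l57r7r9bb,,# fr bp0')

'.pdl[7582]'

`\1` in the replacement pulls in group 1's text for each match.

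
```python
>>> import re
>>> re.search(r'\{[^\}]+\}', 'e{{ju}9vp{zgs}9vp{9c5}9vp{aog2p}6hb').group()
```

'{{ju}'

Unlike `match`, `search` isn't anchored — it looks for the pattern anywhere in the string.
The match spans [1:6] → '{{ju}'.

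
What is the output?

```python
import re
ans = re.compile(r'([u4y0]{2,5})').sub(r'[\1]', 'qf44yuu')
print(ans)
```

The replacement refers to a captured group, so each match is rewritten using its own captured text.

qf[44yuu]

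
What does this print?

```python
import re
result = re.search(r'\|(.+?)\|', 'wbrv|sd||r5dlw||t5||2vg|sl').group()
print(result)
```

|sd|

Unlike `match`, `search` isn't anchored — it looks for the pattern anywhere in the string.
The match spans [4:8] → '|sd|'.
Captured: group 1 = 'sd'.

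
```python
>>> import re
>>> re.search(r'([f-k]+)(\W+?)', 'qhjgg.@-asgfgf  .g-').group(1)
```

This matches one or more of a character in [f-k] (captured); then one or more of a non-word character (lazy) (captured).
With the lazy modifier that quantifier settles for the fewest repetitions that let the rest of the pattern succeed (the atoms after it are unaffected and can still be greedy).
`search` walks the string left to right and returns the first match it finds.
The match spans [1:6] → 'hjgg.'.
Captured: group 1 = 'hjgg', group 2 = '.'.

'hjgg'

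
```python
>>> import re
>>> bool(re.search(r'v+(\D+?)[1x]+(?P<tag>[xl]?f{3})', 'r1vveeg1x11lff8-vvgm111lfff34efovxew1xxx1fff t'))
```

True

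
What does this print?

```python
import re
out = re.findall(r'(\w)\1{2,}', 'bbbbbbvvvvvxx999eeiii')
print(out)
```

A backreference is literal: `\1` must see the identical characters the first group matched.
Because there's exactly one group, `findall` drops the full match and keeps group 1 from each hit.

['b', 'v', '9', 'i']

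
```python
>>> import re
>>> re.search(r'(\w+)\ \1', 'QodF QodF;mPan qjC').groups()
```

('QodF',)

The backreference `\1` re-matches whatever the first group consumed, character for character.
`re.search` scans for the first position where the pattern succeeds.
The match spans [0:9] → 'QodF QodF'.
Captured: group 1 = 'QodF'.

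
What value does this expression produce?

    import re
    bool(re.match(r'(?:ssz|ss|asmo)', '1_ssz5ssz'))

False

`re.match` only tries the pattern at the start of the string.
Here the string doesn't start with a match, so the call returns None, and `bool(None)` is False.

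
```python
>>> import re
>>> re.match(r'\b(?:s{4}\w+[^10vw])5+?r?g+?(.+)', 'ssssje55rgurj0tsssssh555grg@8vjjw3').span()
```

(0, 34)

The pattern matches a word boundary (`\b`, zero-width); then exactly 4 of a literal 's', then one or more of a word character, then any character except [10vw] (non-capturing group); then one or more of the literal '5' (lazy), then optionally a literal 'r'; then one or more of a literal 'g' (lazy); then one or more of any character (captured).
`re.match` won't scan ahead — the pattern has to work from the very first character.
The match spans [0:34] → 'ssssje55rgurj0tsssssh555grg@8vjjw3'.
Captured: group 1 = 'rg@8vjjw3'.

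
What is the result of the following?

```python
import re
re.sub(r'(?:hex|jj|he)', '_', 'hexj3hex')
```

'_j3_'

Alternation isn't longest-match — the leftmost alternative that fits at this position is chosen.
Matches: at [0:3] → 'hex'; at [5:8] → 'hex'.
Each match is replaced by '_'.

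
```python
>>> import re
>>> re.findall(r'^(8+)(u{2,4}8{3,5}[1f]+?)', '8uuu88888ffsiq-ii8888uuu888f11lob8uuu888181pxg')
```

[('8', 'uuu88888f')]

Lazy quantifiers expand one character at a time until the remainder of the pattern can match.
With 2 capturing groups, `findall` returns a 2-tuple per match.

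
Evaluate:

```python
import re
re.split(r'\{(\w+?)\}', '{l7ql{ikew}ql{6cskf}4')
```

['{l7ql', 'ikew', 'ql', '6cskf', '4']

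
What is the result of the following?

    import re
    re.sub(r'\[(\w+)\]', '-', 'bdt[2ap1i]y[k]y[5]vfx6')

Matches: at [3:10] → '[2ap1i]'; at [11:14] → '[k]'; at [15:18] → '[5]'.
Every occurrence is swapped for '-'.

'bdt-y-y-vfx6'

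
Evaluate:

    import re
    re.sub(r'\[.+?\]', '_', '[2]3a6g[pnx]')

`sub` substitutes '_' at each match site.

'_3a6g_'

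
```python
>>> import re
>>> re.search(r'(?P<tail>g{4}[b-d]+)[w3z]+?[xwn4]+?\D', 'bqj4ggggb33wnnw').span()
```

(4, 13)

This matches exactly 4 of the literal 'g', then one or more of a character in [b-d] (captured as 'tail'); then one or more of one of [w3z] (lazy), then one or more of one of [xwn4] (lazy), then a non-digit.
A `+?`/`*?`/`{m,n}?` starts at its minimum and grows only as far as needed for what follows to match.
`search` walks the string left to right and returns the first match it finds.
The match spans [4:13] → 'ggggb33wn'.
Captured: group 1 = 'ggggb'.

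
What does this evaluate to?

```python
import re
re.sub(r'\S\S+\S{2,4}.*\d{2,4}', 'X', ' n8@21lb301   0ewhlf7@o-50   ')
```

The pattern matches a non-whitespace character, then one or more of a non-whitespace character; then 2 to 4 of a non-whitespace character, then zero or more of any character, then 2 to 4 of a digit.
Matches: at [1:26] → 'n8@21lb301   0ewhlf7@o-50'.
`sub` substitutes 'X' at each match site.

' X   '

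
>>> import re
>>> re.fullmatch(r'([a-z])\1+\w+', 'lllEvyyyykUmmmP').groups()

('l',)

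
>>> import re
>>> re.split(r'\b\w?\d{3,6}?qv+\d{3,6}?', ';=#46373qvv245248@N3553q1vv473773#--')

[';=#', '248@N3553q1vv473773#--']

Pattern: a word boundary (`\b`, zero-width); then optionally a word character, then 3 to 6 of a digit (lazy), then the literal 'q'; then one or more of a literal 'v', then 3 to 6 of a digit (lazy).
A `+?`/`*?`/`{m,n}?` starts at its minimum and grows only as far as needed for what follows to match.
Matches to split on: at [3:14] → '46373qvv245'.
Splitting on the pattern gives 2 pieces.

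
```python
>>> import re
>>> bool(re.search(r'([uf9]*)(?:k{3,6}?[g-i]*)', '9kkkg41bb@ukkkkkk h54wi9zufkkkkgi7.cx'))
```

Pattern: zero or more of one of [uf9] (captured); then 3 to 6 of a literal 'k' (lazy), then zero or more of a character in [g-i] (non-capturing group).
Unlike `match`, `search` isn't anchored — it looks for the pattern anywhere in the string.
The match spans [0:5] → '9kkkg'.
Captured: group 1 = '9'.

True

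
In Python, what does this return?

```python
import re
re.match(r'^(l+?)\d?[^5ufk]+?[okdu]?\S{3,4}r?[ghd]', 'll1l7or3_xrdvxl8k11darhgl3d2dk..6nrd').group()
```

This matches anchored at the start of the string; then one or more of a literal 'l' (lazy) (captured); then optionally a digit, then one or more of any character except [5ufk] (lazy), then optionally one of [okdu]; then 3 to 4 of a non-whitespace character, then optionally the literal 'r', then one of [ghd].
`match` is anchored at position 0; if the pattern doesn't fit there, it returns None.
The match spans [0:12] → 'll1l7or3_xrd'.
Captured: group 1 = 'l'.

'll1l7or3_xrd'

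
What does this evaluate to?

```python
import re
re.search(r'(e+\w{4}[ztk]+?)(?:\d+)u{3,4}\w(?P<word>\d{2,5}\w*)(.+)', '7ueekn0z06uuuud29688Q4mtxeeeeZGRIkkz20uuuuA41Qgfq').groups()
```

The match spans [2:49] → 'eekn0z06uuuud29688Q4mtxeeeeZGRIkkz20uuuuA41Qgfq'.
Captured: group 1 = 'eekn0z', group 2 = '29688Q4mtxeeeeZGRIkkz20uuuuA41Qgf', group 3 = 'q'.

('eekn0z', '29688Q4mtxeeeeZGRIkkz20uuuuA41Qgf', 'q')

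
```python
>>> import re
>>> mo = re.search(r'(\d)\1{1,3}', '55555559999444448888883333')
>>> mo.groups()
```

`\1` is not a pattern — it's the concrete string captured by group 1, re-applied verbatim.
`re.search` tries every starting position until one works.
The match spans [0:4] → '5555'.
Captured: group 1 = '5'.

('5',)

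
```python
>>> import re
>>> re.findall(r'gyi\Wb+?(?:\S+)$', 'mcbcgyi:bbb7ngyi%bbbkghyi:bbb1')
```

Pattern: the literal 'gyi', then a non-word character, then one or more of the literal 'b' (lazy); then one or more of a non-whitespace character (non-capturing group); then anchored at the end.
Walking the string: at [4:30] → 'gyi:bbb7ngyi%bbbkghyi:bbb1'.
With no groups in the pattern, `findall` gives back each whole match — 1 here.

['gyi:bbb7ngyi%bbbkghyi:bbb1']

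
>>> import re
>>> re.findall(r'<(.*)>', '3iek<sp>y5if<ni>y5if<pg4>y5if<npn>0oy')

Walking the string: at [4:34] match '<sp>y5if<ni>y5if<pg4>y5if<npn>', group 1 = 'sp>y5if<ni>y5if<pg4>y5if<npn'.
One capturing group, so `findall` returns just the captured substring from the one match — 1 in all.

['sp>y5if<ni>y5if<pg4>y5if<npn']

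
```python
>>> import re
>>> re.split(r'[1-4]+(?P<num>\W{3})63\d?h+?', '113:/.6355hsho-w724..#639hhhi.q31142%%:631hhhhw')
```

With the lazy modifier that quantifier settles for the fewest repetitions that let the rest of the pattern succeed (the atoms after it are unaffected and can still be greedy).
Because the pattern has a capturing group, `split` also inserts each captured text between the pieces.

['113:/.6355hsho-w7', '..#', 'hhi.q', '%%:', 'hhhw']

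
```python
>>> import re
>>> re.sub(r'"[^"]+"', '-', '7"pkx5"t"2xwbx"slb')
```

Matches: at [1:7] → '"pkx5"'; at [8:15] → '"2xwbx"'.
`sub` substitutes '-' at each match site.

'7-t-slb'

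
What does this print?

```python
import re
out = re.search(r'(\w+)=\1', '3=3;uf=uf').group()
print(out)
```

A backreference is literal: `\1` must see the identical characters the first group matched.
The match spans [0:3] → '3=3'.

3=3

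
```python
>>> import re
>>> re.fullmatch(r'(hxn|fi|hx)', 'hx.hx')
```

None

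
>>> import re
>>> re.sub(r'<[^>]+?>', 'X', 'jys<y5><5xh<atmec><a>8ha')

'jysXXX8ha'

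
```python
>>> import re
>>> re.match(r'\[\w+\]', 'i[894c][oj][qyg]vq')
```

With `match`, the pattern is implicitly anchored at the beginning.
Here position 0 doesn't satisfy it, so the call returns None.

None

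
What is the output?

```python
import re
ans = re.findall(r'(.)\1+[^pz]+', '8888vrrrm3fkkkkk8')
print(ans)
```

A backreference is literal: `\1` must see the identical characters the first group matched.
Because there's exactly one group, `findall` drops the full match and keeps group 1 from the one hit.

['8']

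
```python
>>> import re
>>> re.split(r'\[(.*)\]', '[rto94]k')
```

['', 'rto94', 'k']

Matches to split on: at [0:7] → '[rto94]'.
With a capturing group present, the delimiter's captured portion is kept in the result list.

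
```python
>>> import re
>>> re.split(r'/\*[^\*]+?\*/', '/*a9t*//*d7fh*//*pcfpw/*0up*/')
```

Matches to split on: at [0:7] → '/*a9t*/'; at [7:15] → '/*d7fh*/'; at [22:29] → '/*0up*/'.
Splitting on the pattern gives 4 pieces.

['', '', '/*pcfpw', '']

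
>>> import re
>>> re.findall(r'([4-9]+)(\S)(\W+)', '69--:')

[('69', '-', '-:')]

The pattern matches one or more of a character in [4-9] (captured); then a non-whitespace character (captured); then one or more of a non-word character (captured).
Matches: at [0:5] match '69--:', groups = ('69', '-', '-:').
With 3 capturing groups, `findall` returns a 3-tuple per match.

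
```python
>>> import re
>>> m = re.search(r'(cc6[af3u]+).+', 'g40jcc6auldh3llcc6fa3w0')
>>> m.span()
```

(4, 23)

This matches the literal 'cc6', then one or more of one of [af3u] (captured); then one or more of any character.
`re.search` scans for the first position where the pattern succeeds.
The match spans [4:23] → 'cc6auldh3llcc6fa3w0'.
Captured: group 1 = 'cc6au'.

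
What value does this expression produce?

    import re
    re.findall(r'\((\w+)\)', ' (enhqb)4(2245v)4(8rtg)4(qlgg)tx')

Matches: at [1:8] match '(enhqb)', group 1 = 'enhqb'; at [9:16] match '(2245v)', group 1 = '2245v'; at [17:23] match '(8rtg)', group 1 = '8rtg'; at [24:30] match '(qlgg)', group 1 = 'qlgg'.
Because there's exactly one group, `findall` drops the full match and keeps group 1 from each hit.

['enhqb', '2245v', '8rtg', 'qlgg']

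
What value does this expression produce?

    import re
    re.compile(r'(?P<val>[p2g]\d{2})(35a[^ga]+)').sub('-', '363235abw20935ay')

'363235abw-'

Pattern: one of [p2g], then exactly 2 of a digit (captured as 'val'); then the literal '35a', then one or more of any character except [ga] (captured).
`sub` substitutes '-' at each match site.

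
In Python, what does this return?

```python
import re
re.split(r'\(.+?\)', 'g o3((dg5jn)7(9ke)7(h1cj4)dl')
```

A `+?`/`*?`/`{m,n}?` starts at its minimum and grows only as far as needed for what follows to match.
Matches to split on: at [4:12] → '((dg5jn)'; at [13:18] → '(9ke)'; at [19:26] → '(h1cj4)'.
Splitting on the pattern gives 4 pieces.

['g o3', '7', '7', 'dl']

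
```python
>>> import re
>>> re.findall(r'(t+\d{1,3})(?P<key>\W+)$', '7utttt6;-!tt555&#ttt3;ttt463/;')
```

`findall` packs the 2 group values into a tuple for every match.

[('ttt463', '/;')]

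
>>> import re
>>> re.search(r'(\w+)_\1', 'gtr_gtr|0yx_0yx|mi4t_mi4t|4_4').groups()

('gtr',)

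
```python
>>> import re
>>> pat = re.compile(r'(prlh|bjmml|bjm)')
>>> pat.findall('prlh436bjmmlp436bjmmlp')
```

Alternation tries branches left to right and keeps the first one that lets the overall match succeed at that position.
Matches: at [0:4] match 'prlh', group 1 = 'prlh'; at [7:12] match 'bjmml', group 1 = 'bjmml'; at [16:21] match 'bjmml', group 1 = 'bjmml'.
Because there's exactly one group, `findall` drops the full match and keeps group 1 from each hit.

['prlh', 'bjmml', 'bjmml']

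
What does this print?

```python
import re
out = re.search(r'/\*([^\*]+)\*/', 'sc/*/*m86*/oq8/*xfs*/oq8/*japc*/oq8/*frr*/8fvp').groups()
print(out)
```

The match spans [4:11] → '/*m86*/'.
Captured: group 1 = 'm86'.

('m86',)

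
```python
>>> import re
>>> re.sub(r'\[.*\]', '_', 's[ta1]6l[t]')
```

Every occurrence is swapped for '_'.

's_'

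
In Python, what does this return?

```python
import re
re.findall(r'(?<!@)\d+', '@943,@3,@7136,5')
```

Because the assertion is negative and zero-width, positions next to the forbidden text are skipped.
Walking the string: at [2:4] → '43'; at [10:13] → '136'; at [14:15] → '5'.
Since nothing is captured, `findall` lists the 3 matched substrings directly.

['43', '136', '5']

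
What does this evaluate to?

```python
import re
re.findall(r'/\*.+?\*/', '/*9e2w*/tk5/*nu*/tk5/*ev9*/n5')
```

['/*9e2w*/', '/*nu*/', '/*ev9*/']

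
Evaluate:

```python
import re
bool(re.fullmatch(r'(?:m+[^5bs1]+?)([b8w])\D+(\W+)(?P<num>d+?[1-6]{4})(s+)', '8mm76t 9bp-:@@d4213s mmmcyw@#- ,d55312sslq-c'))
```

False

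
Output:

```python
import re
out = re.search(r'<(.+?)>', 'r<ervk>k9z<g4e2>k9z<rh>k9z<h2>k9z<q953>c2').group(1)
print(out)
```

The match spans [1:7] → '<ervk>'.
Captured: group 1 = 'ervk'.

ervk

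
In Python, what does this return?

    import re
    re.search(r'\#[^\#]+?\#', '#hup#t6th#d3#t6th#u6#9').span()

The match spans [0:5] → '#hup#'.

(0, 5)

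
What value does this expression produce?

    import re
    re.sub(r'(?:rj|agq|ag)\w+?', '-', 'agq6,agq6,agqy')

Alternation tries branches left to right and keeps the first one that lets the overall match succeed at that position.
Matches: at [0:4] → 'agq6'; at [5:9] → 'agq6'; at [10:14] → 'agqy'.
Every occurrence is swapped for '-'.

'-,-,-'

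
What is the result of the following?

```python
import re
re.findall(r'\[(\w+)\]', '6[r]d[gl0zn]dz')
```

One capturing group, so `findall` returns just the captured substring from each match — 2 in all.

['r', 'gl0zn']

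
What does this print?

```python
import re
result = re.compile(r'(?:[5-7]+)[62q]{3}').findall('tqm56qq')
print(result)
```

This matches one or more of a character in [5-7] (non-capturing group); then exactly 3 of one of [62q].
`findall` yields the raw match text (1 of them) because the pattern has no groups.

['56qq']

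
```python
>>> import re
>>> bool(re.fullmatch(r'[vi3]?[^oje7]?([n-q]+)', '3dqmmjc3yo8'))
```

`re.fullmatch` requires the pattern to consume the entire string.
Here there's no way to consume every character, so the call returns None, and `bool(None)` is False.

False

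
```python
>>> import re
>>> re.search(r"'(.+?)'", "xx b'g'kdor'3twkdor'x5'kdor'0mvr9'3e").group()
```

The match spans [4:7] → "'g'".

"'g'"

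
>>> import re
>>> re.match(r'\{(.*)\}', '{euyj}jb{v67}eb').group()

`re.match` only tries the pattern at the start of the string.
The match spans [0:13] → '{euyj}jb{v67}'.

'{euyj}jb{v67}'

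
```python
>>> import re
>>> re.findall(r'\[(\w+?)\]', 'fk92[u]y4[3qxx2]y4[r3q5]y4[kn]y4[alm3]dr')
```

['u', '3qxx2', 'r3q5', 'kn', 'alm3']

Matches: at [4:7] match '[u]', group 1 = 'u'; at [9:16] match '[3qxx2]', group 1 = '3qxx2'; at [18:24] match '[r3q5]', group 1 = 'r3q5'; at [26:30] match '[kn]', group 1 = 'kn'; at [32:38] match '[alm3]', group 1 = 'alm3'.
With a single group, `findall` returns only what that group captured — 5 items.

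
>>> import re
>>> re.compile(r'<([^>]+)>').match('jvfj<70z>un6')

`re.match` only tries the pattern at the start of the string.
Here position 0 doesn't satisfy it, so the call returns None.

None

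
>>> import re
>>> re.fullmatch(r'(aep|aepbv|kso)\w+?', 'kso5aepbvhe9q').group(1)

'kso'

`re.fullmatch` is like wrapping the pattern in `^…$` (in single-line mode).
The match spans [0:13] → 'kso5aepbvhe9q'.
Captured: group 1 = 'kso'.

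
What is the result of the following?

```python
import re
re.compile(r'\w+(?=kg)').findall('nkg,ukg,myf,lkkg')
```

The `(?=…)`/`(?<=…)` assertion just peeks at neighbouring text; it doesn't advance the match position.
Walking the string: at [0:1] → 'n'; at [4:5] → 'u'; at [12:14] → 'lk'.
With no groups in the pattern, `findall` gives back each whole match — 3 here.

['n', 'u', 'lk']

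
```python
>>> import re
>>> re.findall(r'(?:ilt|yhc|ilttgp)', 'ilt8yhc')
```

Scanning left to right: at [0:3] → 'ilt'; at [4:7] → 'yhc'.
Since nothing is captured, `findall` lists the 2 matched substrings directly.

['ilt', 'yhc']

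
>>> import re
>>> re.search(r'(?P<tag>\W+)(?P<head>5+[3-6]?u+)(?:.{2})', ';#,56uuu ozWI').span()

The match spans [0:10] → ';#,56uuu o'.

(0, 10)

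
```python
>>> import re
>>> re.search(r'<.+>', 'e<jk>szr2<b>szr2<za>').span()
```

(1, 20)

The match spans [1:20] → '<jk>szr2<b>szr2<za>'.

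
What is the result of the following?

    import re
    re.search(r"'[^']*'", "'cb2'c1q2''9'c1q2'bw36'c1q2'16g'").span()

The match spans [0:5] → "'cb2'".

(0, 5)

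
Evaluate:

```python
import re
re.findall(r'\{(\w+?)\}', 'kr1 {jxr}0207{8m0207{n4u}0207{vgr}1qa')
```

Walking the string: at [4:9] match '{jxr}', group 1 = 'jxr'; at [20:25] match '{n4u}', group 1 = 'n4u'; at [29:34] match '{vgr}', group 1 = 'vgr'.
`findall` collects group 1 from each match (3 total).

['jxr', 'n4u', 'vgr']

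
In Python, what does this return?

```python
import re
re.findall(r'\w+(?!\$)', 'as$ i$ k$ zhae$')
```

['a', 'zha']

`(?!…)`/`(?<!…)` only lets a position through if the neighbouring text does NOT match; no characters are consumed.
Scanning left to right: at [0:1] → 'a'; at [10:13] → 'zha'.
`findall` yields the raw match text (2 of them) because the pattern has no groups.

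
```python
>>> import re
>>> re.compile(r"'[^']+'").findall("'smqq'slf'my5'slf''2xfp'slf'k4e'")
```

["'smqq'", "'my5'", "'2xfp'", "'k4e'"]

Matches: at [0:6] → "'smqq'"; at [9:14] → "'my5'"; at [18:24] → "'2xfp'"; at [27:32] → "'k4e'".
Since nothing is captured, `findall` lists the 4 matched substrings directly.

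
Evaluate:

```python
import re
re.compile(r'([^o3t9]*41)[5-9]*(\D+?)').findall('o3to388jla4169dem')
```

[('88jla41', 'd')]

This matches zero or more of any character except [o3t9], then the literal '41' (captured); then zero or more of a character in [5-9]; then one or more of a non-digit (lazy) (captured).
A non-greedy quantifier consumes as few characters as it can — just enough that the remainder of the pattern still matches from where it stops; whatever follows it matches normally.
Matches: at [5:15] match '88jla4169d', groups = ('88jla41', 'd').
`findall` packs the 2 group values into a tuple for every match.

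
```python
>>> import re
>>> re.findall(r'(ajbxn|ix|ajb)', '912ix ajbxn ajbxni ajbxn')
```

`|` is ordered: at each position the engine commits to the first alternative that works.
One capturing group, so `findall` returns just the captured substring from each match — 4 in all.

['ix', 'ajbxn', 'ajbxn', 'ajbxn']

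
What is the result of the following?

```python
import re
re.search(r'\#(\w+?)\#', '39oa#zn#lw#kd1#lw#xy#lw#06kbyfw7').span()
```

Unlike `match`, `search` isn't anchored — it looks for the pattern anywhere in the string.
The match spans [4:8] → '#zn#'.
Captured: group 1 = 'zn'.

(4, 8)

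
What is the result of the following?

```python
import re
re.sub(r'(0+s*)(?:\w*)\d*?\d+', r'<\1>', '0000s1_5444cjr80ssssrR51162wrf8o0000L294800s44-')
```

This matches one or more of the literal '0', then zero or more of a literal 's' (captured); then zero or more of a word character (non-capturing group); then zero or more of a digit (lazy); then one or more of a digit.
Matches: at [0:46] → '0000s1_5444cjr80ssssrR51162wrf8o0000L294800s44'.
`\1` in the replacement pulls in group 1's text for each match.

'<0000s>-'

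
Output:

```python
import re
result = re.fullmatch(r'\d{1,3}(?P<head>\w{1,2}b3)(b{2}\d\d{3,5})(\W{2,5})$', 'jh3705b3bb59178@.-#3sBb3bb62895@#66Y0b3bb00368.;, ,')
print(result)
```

This matches 1 to 3 of a digit; then 1 to 2 of a word character, then the literal 'b3' (captured as 'head'); then exactly 2 of a literal 'b', then a digit, then 3 to 5 of a digit (captured); then 2 to 5 of a non-word character (captured); then anchored at the end.
`re.fullmatch` requires the pattern to consume the entire string.
Here the pattern can't cover the whole string, so the call returns None.

None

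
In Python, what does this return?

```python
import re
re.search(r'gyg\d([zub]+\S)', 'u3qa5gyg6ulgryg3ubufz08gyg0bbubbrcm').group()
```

Pattern: the literal 'gyg', then a digit; then one or more of one of [zub], then a non-whitespace character (captured).
`re.search` tries every starting position until one works.
The match spans [5:11] → 'gyg6ul'.
Captured: group 1 = 'ul'.

'gyg6ul'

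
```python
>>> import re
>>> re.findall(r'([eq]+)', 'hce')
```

['e']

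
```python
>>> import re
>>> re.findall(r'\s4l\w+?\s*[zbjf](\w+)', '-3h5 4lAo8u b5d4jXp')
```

With a single group, `findall` returns only what that group captured — 1 item.

['5d4jXp']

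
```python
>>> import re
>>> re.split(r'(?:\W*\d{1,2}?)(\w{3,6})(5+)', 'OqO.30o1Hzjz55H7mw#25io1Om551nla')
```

The pattern matches zero or more of a non-word character, then 1 to 2 of a digit (lazy) (non-capturing group); then 3 to 6 of a word character (captured); then one or more of a literal '5' (captured).
With a capturing group present, the delimiter's captured portion is kept in the result list.

['OqO', 'o1Hzjz', '55', 'H7mw', '5io1Om', '55', '1nla']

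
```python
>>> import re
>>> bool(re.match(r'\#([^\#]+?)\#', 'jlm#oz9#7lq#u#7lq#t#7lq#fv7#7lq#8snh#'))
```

False

`re.match` only tries the pattern at the start of the string.
Here the string doesn't start with a match, so the call returns None, and `bool(None)` is False.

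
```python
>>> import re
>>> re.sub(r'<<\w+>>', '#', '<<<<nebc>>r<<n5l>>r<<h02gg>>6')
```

Matches: at [2:10] → '<<nebc>>'; at [11:18] → '<<n5l>>'; at [19:28] → '<<h02gg>>'.
Each match is replaced by '#'.

'<<#r#r#6'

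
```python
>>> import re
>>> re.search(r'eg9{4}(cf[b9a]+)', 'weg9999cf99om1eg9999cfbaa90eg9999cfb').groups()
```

('cf99',)

The pattern matches the literal 'eg', then exactly 4 of the literal '9'; then the literal 'cf', then one or more of one of [b9a] (captured).
Unlike `match`, `search` isn't anchored — it looks for the pattern anywhere in the string.
The match spans [1:11] → 'eg9999cf99'.
Captured: group 1 = 'cf99'.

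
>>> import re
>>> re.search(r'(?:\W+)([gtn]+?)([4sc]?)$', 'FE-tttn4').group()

This matches one or more of a non-word character (non-capturing group); then one or more of one of [gtn] (lazy) (captured); then optionally one of [4sc] (captured); then anchored at the end.
`search` walks the string left to right and returns the first match it finds.
The match spans [2:8] → '-tttn4'.
Captured: group 1 = 'tttn', group 2 = '4'.

'-tttn4'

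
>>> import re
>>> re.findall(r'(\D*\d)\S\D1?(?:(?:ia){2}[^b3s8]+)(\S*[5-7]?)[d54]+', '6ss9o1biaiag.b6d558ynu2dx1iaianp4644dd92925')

[('ynu2', '')]

Multiple groups make `findall` return tuples — one 2-tuple for the one match.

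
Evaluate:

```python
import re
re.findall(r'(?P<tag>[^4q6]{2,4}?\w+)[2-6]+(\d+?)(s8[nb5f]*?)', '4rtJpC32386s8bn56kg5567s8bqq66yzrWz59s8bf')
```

[('rtJpC32386s8bn56kg5567s8bqq66yzrWz', '9', 's8')]

The pattern matches 2 to 4 of any character except [4q6] (lazy), then one or more of a word character (captured as 'tag'); then one or more of a character in [2-6]; then one or more of a digit (lazy) (captured); then the literal 's8', then zero or more of one of [nb5f] (lazy) (captured).
A non-greedy quantifier consumes as few characters as it can — just enough that the remainder of the pattern still matches from where it stops; whatever follows it matches normally.
Walking the string: at [1:39] match 'rtJpC32386s8bn56kg5567s8bqq66yzrWz59s8', groups = ('rtJpC32386s8bn56kg5567s8bqq66yzrWz', '9', 's8').
With 3 capturing groups, `findall` returns a 3-tuple per match.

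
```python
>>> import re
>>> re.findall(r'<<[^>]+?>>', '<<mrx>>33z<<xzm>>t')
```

No capturing groups, so `findall` returns the 2 full match strings.

['<<mrx>>', '<<xzm>>']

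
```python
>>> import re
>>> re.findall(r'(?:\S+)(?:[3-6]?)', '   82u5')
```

Pattern: one or more of a non-whitespace character (non-capturing group); then optionally a character in [3-6] (non-capturing group).
`findall` yields the raw match text (1 of them) because the pattern has no groups.

['82u5']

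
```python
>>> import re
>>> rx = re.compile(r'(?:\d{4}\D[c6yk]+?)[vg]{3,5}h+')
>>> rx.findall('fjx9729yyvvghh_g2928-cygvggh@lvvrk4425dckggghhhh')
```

['9729yyvvghh', '2928-cygvggh', '4425dckggghhhh']

`findall` yields the raw match text (3 of them) because the pattern has no groups.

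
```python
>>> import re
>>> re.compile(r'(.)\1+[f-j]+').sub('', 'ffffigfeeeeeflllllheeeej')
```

''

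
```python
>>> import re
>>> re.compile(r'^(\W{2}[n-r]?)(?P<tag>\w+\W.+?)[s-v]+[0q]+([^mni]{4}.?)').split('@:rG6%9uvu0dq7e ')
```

Pattern: anchored at the start of the string; then exactly 2 of a non-word character, then optionally a character in [n-r] (captured); then one or more of a word character, then a non-word character, then one or more of any character (lazy) (captured as 'tag'); then one or more of a character in [s-v], then one or more of one of [0q]; then exactly 4 of any character except [mni], then optionally any character (captured).
A non-greedy quantifier consumes as few characters as it can — just enough that the remainder of the pattern still matches from where it stops; whatever follows it matches normally.
Matches to split on: at [0:16] → '@:rG6%9uvu0dq7e '.
With a capturing group present, the delimiter's captured portion is kept in the result list.

['', '@:r', 'G6%9', 'dq7e ', '']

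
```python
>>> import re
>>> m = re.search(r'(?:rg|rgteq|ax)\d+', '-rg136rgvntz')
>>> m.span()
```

`re.search` tries every starting position until one works.
The match spans [1:6] → 'rg136'.

(1, 6)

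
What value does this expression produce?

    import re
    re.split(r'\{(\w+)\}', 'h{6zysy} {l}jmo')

The group in the pattern means `split` returns the separators' captures alongside the pieces.

['h', '6zysy', ' ', 'l', 'jmo']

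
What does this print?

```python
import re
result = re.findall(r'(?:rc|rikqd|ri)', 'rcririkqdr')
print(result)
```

['rc', 'ri', 'rikqd']

Alternation isn't longest-match — the leftmost alternative that fits at this position is chosen.
`findall` yields the raw match text (3 of them) because the pattern has no groups.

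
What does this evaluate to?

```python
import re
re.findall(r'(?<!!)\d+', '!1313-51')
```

A negative assertion filters positions out without eating any characters.
Scanning left to right: at [2:5] → '313'; at [6:8] → '51'.
`findall` yields the raw match text (2 of them) because the pattern has no groups.

['313', '51']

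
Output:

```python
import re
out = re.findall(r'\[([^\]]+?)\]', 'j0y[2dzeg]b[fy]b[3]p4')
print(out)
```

['2dzeg', 'fy', '3']

Walking the string: at [3:10] match '[2dzeg]', group 1 = '2dzeg'; at [11:15] match '[fy]', group 1 = 'fy'; at [16:19] match '[3]', group 1 = '3'.
With a single group, `findall` returns only what that group captured — 3 items.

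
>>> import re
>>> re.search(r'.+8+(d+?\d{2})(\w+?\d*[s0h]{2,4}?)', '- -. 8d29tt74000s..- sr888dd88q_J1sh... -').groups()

('dd88', 'q_J1sh')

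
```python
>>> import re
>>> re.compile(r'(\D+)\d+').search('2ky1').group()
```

'ky1'

This matches one or more of a non-digit (captured); then one or more of a digit.
Unlike `match`, `search` isn't anchored — it looks for the pattern anywhere in the string.
The match spans [1:4] → 'ky1'.
Captured: group 1 = 'ky'.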